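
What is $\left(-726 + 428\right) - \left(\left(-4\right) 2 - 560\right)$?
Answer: $270$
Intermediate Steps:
$\left(-726 + 428\right) - \left(\left(-4\right) 2 - 560\right) = -298 - \left(-8 - 560\right) = -298 - -568 = -298 + 568 = 270$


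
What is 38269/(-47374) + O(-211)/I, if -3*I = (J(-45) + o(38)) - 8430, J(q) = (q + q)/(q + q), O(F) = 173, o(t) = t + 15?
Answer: -49325673/66134104 ≈ -0.74584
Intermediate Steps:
o(t) = 15 + t
J(q) = 1 (J(q) = (2*q)/((2*q)) = (2*q)*(1/(2*q)) = 1)
I = 2792 (I = -((1 + (15 + 38)) - 8430)/3 = -((1 + 53) - 8430)/3 = -(54 - 8430)/3 = -⅓*(-8376) = 2792)
38269/(-47374) + O(-211)/I = 38269/(-47374) + 173/2792 = 38269*(-1/47374) + 173*(1/2792) = -38269/47374 + 173/2792 = -49325673/66134104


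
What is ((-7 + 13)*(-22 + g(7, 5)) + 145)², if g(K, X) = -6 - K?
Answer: 4225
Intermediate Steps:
((-7 + 13)*(-22 + g(7, 5)) + 145)² = ((-7 + 13)*(-22 + (-6 - 1*7)) + 145)² = (6*(-22 + (-6 - 7)) + 145)² = (6*(-22 - 13) + 145)² = (6*(-35) + 145)² = (-210 + 145)² = (-65)² = 4225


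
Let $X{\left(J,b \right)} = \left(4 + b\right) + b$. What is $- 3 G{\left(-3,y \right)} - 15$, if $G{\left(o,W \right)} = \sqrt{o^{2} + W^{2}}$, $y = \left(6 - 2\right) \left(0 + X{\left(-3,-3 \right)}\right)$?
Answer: $-15 - 3 \sqrt{73} \approx -40.632$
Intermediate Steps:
$X{\left(J,b \right)} = 4 + 2 b$
$y = -8$ ($y = \left(6 - 2\right) \left(0 + \left(4 + 2 \left(-3\right)\right)\right) = 4 \left(0 + \left(4 - 6\right)\right) = 4 \left(0 - 2\right) = 4 \left(-2\right) = -8$)
$G{\left(o,W \right)} = \sqrt{W^{2} + o^{2}}$
$- 3 G{\left(-3,y \right)} - 15 = - 3 \sqrt{\left(-8\right)^{2} + \left(-3\right)^{2}} - 15 = - 3 \sqrt{64 + 9} - 15 = - 3 \sqrt{73} - 15 = -15 - 3 \sqrt{73}$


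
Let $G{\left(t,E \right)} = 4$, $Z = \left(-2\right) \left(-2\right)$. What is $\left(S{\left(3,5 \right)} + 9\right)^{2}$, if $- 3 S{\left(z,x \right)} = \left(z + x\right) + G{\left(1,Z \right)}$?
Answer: $25$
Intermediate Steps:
$Z = 4$
$S{\left(z,x \right)} = - \frac{4}{3} - \frac{x}{3} - \frac{z}{3}$ ($S{\left(z,x \right)} = - \frac{\left(z + x\right) + 4}{3} = - \frac{\left(x + z\right) + 4}{3} = - \frac{4 + x + z}{3} = - \frac{4}{3} - \frac{x}{3} - \frac{z}{3}$)
$\left(S{\left(3,5 \right)} + 9\right)^{2} = \left(\left(- \frac{4}{3} - \frac{5}{3} - 1\right) + 9\right)^{2} = \left(-4 + 9\right)^{2} = 5^{2} = 25$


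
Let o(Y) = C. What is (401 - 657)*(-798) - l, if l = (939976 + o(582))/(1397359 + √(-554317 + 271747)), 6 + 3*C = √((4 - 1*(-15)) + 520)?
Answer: 398893980226621222/1952612457451 - 9781513*√11/5857837372353 + 7*I*√3108270/5857837372353 + 939974*I*√282570/1952612457451 ≈ 2.0429e+5 + 0.0002559*I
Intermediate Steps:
C = -2 + 7*√11/3 (C = -2 + √((4 - 1*(-15)) + 520)/3 = -2 + √((4 + 15) + 520)/3 = -2 + √(19 + 520)/3 = -2 + √539/3 = -2 + (7*√11)/3 = -2 + 7*√11/3 ≈ 5.7388)
o(Y) = -2 + 7*√11/3
l = (939974 + 7*√11/3)/(1397359 + I*√282570) (l = (939976 + (-2 + 7*√11/3))/(1397359 + √(-554317 + 271747)) = (939974 + 7*√11/3)/(1397359 + √(-282570)) = (939974 + 7*√11/3)/(1397359 + I*√282570) ≈ 0.67268 - 0.0002559*I)
(401 - 657)*(-798) - l = (401 - 657)*(-798) - (1313481128666/1952612457451 + 9781513*√11/5857837372353 - 939974*I*√282570/1952612457451 - 7*I*√3108270/5857837372353) = -256*(-798) + (-1313481128666/1952612457451 - 9781513*√11/5857837372353 + 7*I*√3108270/5857837372353 + 939974*I*√282570/1952612457451) = 204288 + (-1313481128666/1952612457451 - 9781513*√11/5857837372353 + 7*I*√3108270/5857837372353 + 939974*I*√282570/1952612457451) = 398893980226621222/1952612457451 - 9781513*√11/5857837372353 + 7*I*√3108270/5857837372353 + 939974*I*√282570/1952612457451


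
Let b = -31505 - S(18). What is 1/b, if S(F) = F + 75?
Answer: -1/31598 ≈ -3.1648e-5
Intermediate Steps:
S(F) = 75 + F
b = -31598 (b = -31505 - (75 + 18) = -31505 - 1*93 = -31505 - 93 = -31598)
1/b = 1/(-31598) = -1/31598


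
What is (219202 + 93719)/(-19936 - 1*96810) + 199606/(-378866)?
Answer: -10132737833/3159363574 ≈ -3.2072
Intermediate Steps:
(219202 + 93719)/(-19936 - 1*96810) + 199606/(-378866) = 312921/(-19936 - 96810) + 199606*(-1/378866) = 312921/(-116746) - 99803/189433 = 312921*(-1/116746) - 99803/189433 = -44703/16678 - 99803/189433 = -10132737833/3159363574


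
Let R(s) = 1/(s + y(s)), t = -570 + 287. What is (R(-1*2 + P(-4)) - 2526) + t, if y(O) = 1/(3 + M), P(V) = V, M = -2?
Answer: -14046/5 ≈ -2809.2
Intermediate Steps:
y(O) = 1 (y(O) = 1/(3 - 2) = 1/1 = 1)
t = -283
R(s) = 1/(1 + s) (R(s) = 1/(s + 1) = 1/(1 + s))
(R(-1*2 + P(-4)) - 2526) + t = (1/(1 + (-1*2 - 4)) - 2526) - 283 = (1/(1 + (-2 - 4)) - 2526) - 283 = (1/(1 - 6) - 2526) - 283 = (1/(-5) - 2526) - 283 = (-⅕ - 2526) - 283 = -12631/5 - 283 = -14046/5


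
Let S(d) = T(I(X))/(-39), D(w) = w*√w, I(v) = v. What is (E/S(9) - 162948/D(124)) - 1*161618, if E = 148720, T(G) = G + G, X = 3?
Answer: -1128298 - 40737*√31/1922 ≈ -1.1284e+6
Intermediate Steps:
T(G) = 2*G
D(w) = w^(3/2)
S(d) = -2/13 (S(d) = (2*3)/(-39) = 6*(-1/39) = -2/13)
(E/S(9) - 162948/D(124)) - 1*161618 = (148720/(-2/13) - 162948*√31/7688) - 1*161618 = (148720*(-13/2) - 162948*√31/7688) - 161618 = (-966680 - 40737*√31/1922) - 161618 = -1128298 - 40737*√31/1922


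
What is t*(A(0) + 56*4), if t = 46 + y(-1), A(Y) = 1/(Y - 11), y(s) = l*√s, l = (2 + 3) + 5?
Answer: 113298/11 + 24630*I/11 ≈ 10300.0 + 2239.1*I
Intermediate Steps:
l = 10 (l = 5 + 5 = 10)
y(s) = 10*√s
A(Y) = 1/(-11 + Y)
t = 46 + 10*I (t = 46 + 10*√(-1) = 46 + 10*I ≈ 46.0 + 10.0*I)
t*(A(0) + 56*4) = (46 + 10*I)*(1/(-11 + 0) + 56*4) = (46 + 10*I)*(1/(-11) + 224) = (46 + 10*I)*(-1/11 + 224) = (46 + 10*I)*(2463/11) = 113298/11 + 24630*I/11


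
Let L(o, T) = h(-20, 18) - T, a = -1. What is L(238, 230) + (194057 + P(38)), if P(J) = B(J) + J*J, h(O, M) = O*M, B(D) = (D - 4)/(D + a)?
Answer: 7211741/37 ≈ 1.9491e+5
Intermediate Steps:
B(D) = (-4 + D)/(-1 + D) (B(D) = (D - 4)/(D - 1) = (-4 + D)/(-1 + D))
h(O, M) = M*O
L(o, T) = -360 - T (L(o, T) = 18*(-20) - T = -360 - T)
P(J) = J² + (-4 + J)/(-1 + J) (P(J) = (-4 + J)/(-1 + J) + J*J = (-4 + J)/(-1 + J) + J² = J² + (-4 + J)/(-1 + J))
L(238, 230) + (194057 + P(38)) = (-360 - 1*230) + (194057 + (-4 + 38 + 38²*(-1 + 38))/(-1 + 38)) = (-360 - 230) + (194057 + (-4 + 38 + 1444*37)/37) = -590 + (194057 + (-4 + 38 + 53428)/37) = -590 + (194057 + (1/37)*53462) = -590 + (194057 + 53462/37) = -590 + 7233571/37 = 7211741/37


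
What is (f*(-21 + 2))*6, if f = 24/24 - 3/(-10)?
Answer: -741/5 ≈ -148.20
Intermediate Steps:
f = 13/10 (f = 24*(1/24) - 3*(-⅒) = 1 + 3/10 = 13/10 ≈ 1.3000)
(f*(-21 + 2))*6 = (13*(-21 + 2)/10)*6 = ((13/10)*(-19))*6 = -247/10*6 = -741/5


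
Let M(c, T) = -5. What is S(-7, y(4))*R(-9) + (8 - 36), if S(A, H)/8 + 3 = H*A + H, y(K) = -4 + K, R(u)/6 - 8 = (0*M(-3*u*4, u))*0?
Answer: -1180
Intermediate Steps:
R(u) = 48 (R(u) = 48 + 6*((0*(-5))*0) = 48 + 6*(0*0) = 48 + 6*0 = 48 + 0 = 48)
S(A, H) = -24 + 8*H + 8*A*H (S(A, H) = -24 + 8*(H*A + H) = -24 + 8*(A*H + H) = -24 + 8*(H + A*H) = -24 + (8*H + 8*A*H) = -24 + 8*H + 8*A*H)
S(-7, y(4))*R(-9) + (8 - 36) = (-24 + 8*(-4 + 4) + 8*(-7)*(-4 + 4))*48 + (8 - 36) = (-24 + 8*0 + 8*(-7)*0)*48 - 28 = (-24 + 0 + 0)*48 - 28 = -24*48 - 28 = -1152 - 28 = -1180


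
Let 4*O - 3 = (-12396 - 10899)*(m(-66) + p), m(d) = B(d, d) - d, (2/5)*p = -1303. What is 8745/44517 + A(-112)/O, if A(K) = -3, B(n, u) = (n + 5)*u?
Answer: 3434353287/17482747267 ≈ 0.19644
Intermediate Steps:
p = -6515/2 (p = (5/2)*(-1303) = -6515/2 ≈ -3257.5)
B(n, u) = u*(5 + n) (B(n, u) = (5 + n)*u = u*(5 + n))
m(d) = -d + d*(5 + d) (m(d) = d*(5 + d) - d = -d + d*(5 + d))
O = -38879349/8 (O = 3/4 + ((-12396 - 10899)*(-66*(4 - 66) - 6515/2))/4 = 3/4 + (-23295*(-66*(-62) - 6515/2))/4 = 3/4 + (-23295*(4092 - 6515/2))/4 = 3/4 + (-23295*1669/2)/4 = 3/4 + (1/4)*(-38879355/2) = 3/4 - 38879355/8 = -38879349/8 ≈ -4.8599e+6)
8745/44517 + A(-112)/O = 8745/44517 - 3/(-38879349/8) = 8745*(1/44517) - 3*(-8/38879349) = 265/1349 + 8/12959783 = 3434353287/17482747267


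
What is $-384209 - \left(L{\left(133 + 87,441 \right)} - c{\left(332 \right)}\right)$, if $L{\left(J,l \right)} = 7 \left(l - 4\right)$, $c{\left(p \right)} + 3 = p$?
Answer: $-386939$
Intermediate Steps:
$c{\left(p \right)} = -3 + p$
$L{\left(J,l \right)} = -28 + 7 l$ ($L{\left(J,l \right)} = 7 \left(-4 + l\right) = -28 + 7 l$)
$-384209 - \left(L{\left(133 + 87,441 \right)} - c{\left(332 \right)}\right) = -384209 - \left(\left(-28 + 7 \cdot 441\right) - \left(-3 + 332\right)\right) = -384209 - \left(\left(-28 + 3087\right) - 329\right) = -384209 - \left(3059 - 329\right) = -384209 - 2730 = -386939$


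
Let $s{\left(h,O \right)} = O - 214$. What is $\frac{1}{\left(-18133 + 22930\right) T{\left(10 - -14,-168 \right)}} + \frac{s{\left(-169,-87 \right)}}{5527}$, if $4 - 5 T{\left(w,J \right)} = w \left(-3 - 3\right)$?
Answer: $- \frac{213669121}{3923926812} \approx -0.054453$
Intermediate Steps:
$s{\left(h,O \right)} = -214 + O$
$T{\left(w,J \right)} = \frac{4}{5} + \frac{6 w}{5}$ ($T{\left(w,J \right)} = \frac{4}{5} - \frac{w \left(-3 - 3\right)}{5} = \frac{4}{5} - \frac{w \left(-6\right)}{5} = \frac{4}{5} - \frac{\left(-6\right) w}{5} = \frac{4}{5} + \frac{6 w}{5}$)
$\frac{1}{\left(-18133 + 22930\right) T{\left(10 - -14,-168 \right)}} + \frac{s{\left(-169,-87 \right)}}{5527} = \frac{1}{\left(-18133 + 22930\right) \left(\frac{4}{5} + \frac{6 \left(10 - -14\right)}{5}\right)} + \frac{-214 - 87}{5527} = \frac{1}{4797 \left(\frac{4}{5} + \frac{6 \left(10 + 14\right)}{5}\right)} - \frac{301}{5527} = \frac{1}{4797 \left(\frac{4}{5} + \frac{6}{5} \cdot 24\right)} - \frac{301}{5527} = \frac{1}{4797 \left(\frac{4}{5} + \frac{144}{5}\right)} - \frac{301}{5527} = \frac{1}{4797 \cdot \frac{148}{5}} - \frac{301}{5527} = \frac{1}{4797} \cdot \frac{5}{148} - \frac{301}{5527} = \frac{5}{709956} - \frac{301}{5527} = - \frac{213669121}{3923926812}$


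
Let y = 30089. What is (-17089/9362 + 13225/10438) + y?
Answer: 735064811738/24430139 ≈ 30088.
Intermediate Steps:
(-17089/9362 + 13225/10438) + y = (-17089/9362 + 13225/10438) + 30089 = -13640633/24430139 + 30089 = 735064811738/24430139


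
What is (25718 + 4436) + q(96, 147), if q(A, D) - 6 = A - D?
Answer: 30109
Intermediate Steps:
q(A, D) = 6 + A - D (q(A, D) = 6 + (A - D) = 6 + A - D)
(25718 + 4436) + q(96, 147) = (25718 + 4436) + (6 + 96 - 1*147) = 30154 + (6 + 96 - 147) = 30154 - 45 = 30109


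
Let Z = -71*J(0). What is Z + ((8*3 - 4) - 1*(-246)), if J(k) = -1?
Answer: 337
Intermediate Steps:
Z = 71 (Z = -71*(-1) = 71)
Z + ((8*3 - 4) - 1*(-246)) = 71 + ((8*3 - 4) - 1*(-246)) = 71 + ((24 - 4) + 246) = 71 + (20 + 246) = 71 + 266 = 337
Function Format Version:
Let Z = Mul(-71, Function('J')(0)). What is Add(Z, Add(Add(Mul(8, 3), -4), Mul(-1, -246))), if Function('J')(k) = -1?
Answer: 337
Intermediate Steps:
Z = 71 (Z = Mul(-71, -1) = 71)
Add(Z, Add(Add(Mul(8, 3), -4), Mul(-1, -246))) = Add(71, Add(Add(Mul(8, 3), -4), Mul(-1, -246))) = Add(71, Add(Add(24, -4), 246)) = Add(71, Add(20, 246)) = Add(71, 266) = 337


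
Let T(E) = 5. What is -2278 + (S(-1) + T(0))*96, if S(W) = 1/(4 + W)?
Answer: -1766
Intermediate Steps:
-2278 + (S(-1) + T(0))*96 = -2278 + (1/(4 - 1) + 5)*96 = -2278 + (1/3 + 5)*96 = -2278 + (⅓ + 5)*96 = -2278 + (16/3)*96 = -2278 + 512 = -1766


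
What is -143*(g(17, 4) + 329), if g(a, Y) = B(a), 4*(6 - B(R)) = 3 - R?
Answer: -96811/2 ≈ -48406.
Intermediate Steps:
B(R) = 21/4 + R/4 (B(R) = 6 - (3 - R)/4 = 6 + (-¾ + R/4) = 21/4 + R/4)
g(a, Y) = 21/4 + a/4
-143*(g(17, 4) + 329) = -143*((21/4 + (¼)*17) + 329) = -143*((21/4 + 17/4) + 329) = -143*(19/2 + 329) = -143*677/2 = -96811/2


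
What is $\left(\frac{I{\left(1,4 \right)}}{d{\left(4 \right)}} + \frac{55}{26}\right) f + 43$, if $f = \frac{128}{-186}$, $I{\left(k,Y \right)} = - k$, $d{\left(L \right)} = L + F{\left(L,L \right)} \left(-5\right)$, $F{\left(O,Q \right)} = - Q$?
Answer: $\frac{150785}{3627} \approx 41.573$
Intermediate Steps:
$d{\left(L \right)} = 6 L$ ($d{\left(L \right)} = L + - L \left(-5\right) = L + 5 L = 6 L$)
$f = - \frac{64}{93}$ ($f = 128 \left(- \frac{1}{186}\right) = - \frac{64}{93} \approx -0.68817$)
$\left(\frac{I{\left(1,4 \right)}}{d{\left(4 \right)}} + \frac{55}{26}\right) f + 43 = \left(\frac{\left(-1\right) 1}{6 \cdot 4} + \frac{55}{26}\right) \left(- \frac{64}{93}\right) + 43 = \left(- \frac{1}{24} + 55 \cdot \frac{1}{26}\right) \left(- \frac{64}{93}\right) + 43 = \left(\left(-1\right) \frac{1}{24} + \frac{55}{26}\right) \left(- \frac{64}{93}\right) + 43 = \left(- \frac{1}{24} + \frac{55}{26}\right) \left(- \frac{64}{93}\right) + 43 = \frac{647}{312} \left(- \frac{64}{93}\right) + 43 = - \frac{5176}{3627} + 43 = \frac{150785}{3627}$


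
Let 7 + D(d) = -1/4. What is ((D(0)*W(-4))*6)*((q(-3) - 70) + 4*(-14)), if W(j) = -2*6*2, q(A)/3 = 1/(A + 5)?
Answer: -129978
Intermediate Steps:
q(A) = 3/(5 + A) (q(A) = 3/(A + 5) = 3/(5 + A))
D(d) = -29/4 (D(d) = -7 - 1/4 = -7 - 1*¼ = -7 - ¼ = -29/4)
W(j) = -24 (W(j) = -12*2 = -24)
((D(0)*W(-4))*6)*((q(-3) - 70) + 4*(-14)) = (-29/4*(-24)*6)*((3/(5 - 3) - 70) + 4*(-14)) = (174*6)*((3/2 - 70) - 56) = 1044*((3*(½) - 70) - 56) = 1044*((3/2 - 70) - 56) = 1044*(-137/2 - 56) = 1044*(-249/2) = -129978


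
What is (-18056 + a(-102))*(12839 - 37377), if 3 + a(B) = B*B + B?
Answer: 190341266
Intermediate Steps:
a(B) = -3 + B + B² (a(B) = -3 + (B*B + B) = -3 + (B² + B) = -3 + (B + B²) = -3 + B + B²)
(-18056 + a(-102))*(12839 - 37377) = (-18056 + (-3 - 102 + (-102)²))*(12839 - 37377) = (-18056 + (-3 - 102 + 10404))*(-24538) = (-18056 + 10299)*(-24538) = -7757*(-24538) = 190341266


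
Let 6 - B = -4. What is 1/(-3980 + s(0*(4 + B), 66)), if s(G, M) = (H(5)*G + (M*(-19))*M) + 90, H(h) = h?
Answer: -1/86654 ≈ -1.1540e-5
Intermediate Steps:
B = 10 (B = 6 - 1*(-4) = 6 + 4 = 10)
s(G, M) = 90 - 19*M**2 + 5*G (s(G, M) = (5*G + (M*(-19))*M) + 90 = (5*G + (-19*M)*M) + 90 = (5*G - 19*M**2) + 90 = (-19*M**2 + 5*G) + 90 = 90 - 19*M**2 + 5*G)
1/(-3980 + s(0*(4 + B), 66)) = 1/(-3980 + (90 - 19*66**2 + 5*(0*(4 + 10)))) = 1/(-3980 + (90 - 19*4356 + 5*(0*14))) = 1/(-3980 + (90 - 82764 + 5*0)) = 1/(-3980 + (90 - 82764 + 0)) = 1/(-3980 - 82674) = 1/(-86654) = -1/86654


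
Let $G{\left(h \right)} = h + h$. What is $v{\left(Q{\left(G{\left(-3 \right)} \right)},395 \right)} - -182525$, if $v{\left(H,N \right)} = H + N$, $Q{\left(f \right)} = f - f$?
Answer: $182920$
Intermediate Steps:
$G{\left(h \right)} = 2 h$
$Q{\left(f \right)} = 0$
$v{\left(Q{\left(G{\left(-3 \right)} \right)},395 \right)} - -182525 = \left(0 + 395\right) - -182525 = 395 + 182525 = 182920$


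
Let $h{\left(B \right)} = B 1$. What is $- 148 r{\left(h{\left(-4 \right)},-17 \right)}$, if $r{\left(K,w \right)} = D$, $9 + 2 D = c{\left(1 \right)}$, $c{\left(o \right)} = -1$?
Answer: $740$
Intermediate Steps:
$h{\left(B \right)} = B$
$D = -5$ ($D = - \frac{9}{2} + \frac{1}{2} \left(-1\right) = - \frac{9}{2} - \frac{1}{2} = -5$)
$r{\left(K,w \right)} = -5$
$- 148 r{\left(h{\left(-4 \right)},-17 \right)} = \left(-148\right) \left(-5\right) = 740$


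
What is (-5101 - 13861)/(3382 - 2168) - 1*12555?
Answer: -7630366/607 ≈ -12571.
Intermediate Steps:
(-5101 - 13861)/(3382 - 2168) - 1*12555 = -18962/1214 - 12555 = -18962*1/1214 - 12555 = -9481/607 - 12555 = -7630366/607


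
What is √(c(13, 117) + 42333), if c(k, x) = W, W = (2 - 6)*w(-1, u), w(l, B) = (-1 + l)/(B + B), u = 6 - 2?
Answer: √42334 ≈ 205.75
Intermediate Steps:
u = 4
w(l, B) = (-1 + l)/(2*B) (w(l, B) = (-1 + l)/((2*B)) = (-1 + l)*(1/(2*B)) = (-1 + l)/(2*B))
W = 1 (W = (2 - 6)*((½)*(-1 - 1)/4) = -2*(-2)/4 = -4*(-¼) = 1)
c(k, x) = 1
√(c(13, 117) + 42333) = √(1 + 42333) = √42334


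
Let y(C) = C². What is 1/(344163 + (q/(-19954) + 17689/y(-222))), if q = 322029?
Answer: 491706468/169219414190819 ≈ 2.9057e-6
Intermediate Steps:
1/(344163 + (q/(-19954) + 17689/y(-222))) = 1/(344163 + (322029/(-19954) + 17689/((-222)²))) = 1/(344163 + (322029*(-1/19954) + 17689/49284)) = 1/(344163 + (-322029/19954 + 17689*(1/49284))) = 1/(344163 + (-322029/19954 + 17689/49284)) = 1/(344163 - 7758955465/491706468) = 1/(169219414190819/491706468) = 491706468/169219414190819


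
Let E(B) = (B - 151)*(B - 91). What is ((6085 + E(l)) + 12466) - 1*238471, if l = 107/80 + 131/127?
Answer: -21341550597319/103225600 ≈ -2.0675e+5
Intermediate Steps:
l = 24069/10160 (l = 107*(1/80) + 131*(1/127) = 107/80 + 131/127 = 24069/10160 ≈ 2.3690)
E(B) = (-151 + B)*(-91 + B)
((6085 + E(l)) + 12466) - 1*238471 = ((6085 + (13741 + (24069/10160)² - 242*24069/10160)) + 12466) - 1*238471 = ((6085 + (13741 + 579316761/103225600 - 2912349/5080)) + 12466) - 238471 = ((6085 + 1359823354681/103225600) + 12466) - 238471 = (1987951130681/103225600 + 12466) - 238471 = 3274761460281/103225600 - 238471 = -21341550597319/103225600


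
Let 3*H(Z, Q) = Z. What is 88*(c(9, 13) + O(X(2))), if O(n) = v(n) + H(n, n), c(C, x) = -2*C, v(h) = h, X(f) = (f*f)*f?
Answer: -1936/3 ≈ -645.33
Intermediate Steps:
X(f) = f³ (X(f) = f²*f = f³)
H(Z, Q) = Z/3
O(n) = 4*n/3 (O(n) = n + n/3 = 4*n/3)
88*(c(9, 13) + O(X(2))) = 88*(-2*9 + (4/3)*2³) = 88*(-18 + (4/3)*8) = 88*(-18 + 32/3) = 88*(-22/3) = -1936/3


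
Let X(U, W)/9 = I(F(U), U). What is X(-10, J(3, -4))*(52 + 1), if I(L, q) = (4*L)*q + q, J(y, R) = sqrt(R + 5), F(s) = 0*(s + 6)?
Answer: -4770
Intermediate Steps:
F(s) = 0 (F(s) = 0*(6 + s) = 0)
J(y, R) = sqrt(5 + R)
I(L, q) = q + 4*L*q (I(L, q) = 4*L*q + q = q + 4*L*q)
X(U, W) = 9*U (X(U, W) = 9*(U*(1 + 4*0)) = 9*(U*(1 + 0)) = 9*(U*1) = 9*U)
X(-10, J(3, -4))*(52 + 1) = (9*(-10))*(52 + 1) = -90*53 = -4770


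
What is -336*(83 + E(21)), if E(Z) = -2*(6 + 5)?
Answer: -20496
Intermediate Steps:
E(Z) = -22 (E(Z) = -2*11 = -22)
-336*(83 + E(21)) = -336*(83 - 22) = -336*61 = -20496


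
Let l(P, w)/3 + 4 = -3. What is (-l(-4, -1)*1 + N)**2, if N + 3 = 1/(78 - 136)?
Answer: 1087849/3364 ≈ 323.38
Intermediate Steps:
l(P, w) = -21 (l(P, w) = -12 + 3*(-3) = -12 - 9 = -21)
N = -175/58 (N = -3 + 1/(78 - 136) = -3 + 1/(-58) = -3 - 1/58 = -175/58 ≈ -3.0172)
(-l(-4, -1)*1 + N)**2 = (-1*(-21)*1 - 175/58)**2 = (21*1 - 175/58)**2 = (21 - 175/58)**2 = (1043/58)**2 = 1087849/3364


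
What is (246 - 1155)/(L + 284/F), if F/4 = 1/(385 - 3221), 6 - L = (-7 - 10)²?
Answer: 303/67213 ≈ 0.0045081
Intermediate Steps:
L = -283 (L = 6 - (-7 - 10)² = 6 - 1*(-17)² = 6 - 1*289 = 6 - 289 = -283)
F = -1/709 (F = 4/(385 - 3221) = 4/(-2836) = 4*(-1/2836) = -1/709 ≈ -0.0014104)
(246 - 1155)/(L + 284/F) = (246 - 1155)/(-283 + 284/(-1/709)) = -909/(-283 + 284*(-709)) = -909/(-283 - 201356) = -909/(-201639) = -909*(-1/201639) = 303/67213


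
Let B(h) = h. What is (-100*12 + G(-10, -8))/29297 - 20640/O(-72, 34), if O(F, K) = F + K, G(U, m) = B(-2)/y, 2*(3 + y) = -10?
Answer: 1209288979/2226572 ≈ 543.12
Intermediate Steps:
y = -8 (y = -3 + (½)*(-10) = -3 - 5 = -8)
G(U, m) = ¼ (G(U, m) = -2/(-8) = -2*(-⅛) = ¼)
(-100*12 + G(-10, -8))/29297 - 20640/O(-72, 34) = (-100*12 + ¼)/29297 - 20640/(-72 + 34) = (-1200 + ¼)*(1/29297) - 20640/(-38) = -4799/4*1/29297 - 20640*(-1/38) = -4799/117188 + 10320/19 = 1209288979/2226572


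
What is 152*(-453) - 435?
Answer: -69291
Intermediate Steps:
152*(-453) - 435 = -68856 - 435 = -69291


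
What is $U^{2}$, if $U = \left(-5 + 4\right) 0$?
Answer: $0$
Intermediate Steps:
$U = 0$ ($U = \left(-1\right) 0 = 0$)
$U^{2} = 0^{2} = 0$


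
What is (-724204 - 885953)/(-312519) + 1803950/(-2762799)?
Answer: 1294923833131/287809060227 ≈ 4.4992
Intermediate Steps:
(-724204 - 885953)/(-312519) + 1803950/(-2762799) = -1610157*(-1/312519) + 1803950*(-1/2762799) = 536719/104173 - 1803950/2762799 = 1294923833131/287809060227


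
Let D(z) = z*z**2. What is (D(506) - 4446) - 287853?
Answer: 129261917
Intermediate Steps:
D(z) = z**3
(D(506) - 4446) - 287853 = (506**3 - 4446) - 287853 = (129554216 - 4446) - 287853 = 129549770 - 287853 = 129261917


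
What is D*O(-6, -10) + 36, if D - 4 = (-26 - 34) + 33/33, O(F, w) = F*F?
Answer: -1944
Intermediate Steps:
O(F, w) = F²
D = -55 (D = 4 + ((-26 - 34) + 33/33) = 4 + (-60 + 33*(1/33)) = 4 + (-60 + 1) = 4 - 59 = -55)
D*O(-6, -10) + 36 = -55*(-6)² + 36 = -55*36 + 36 = -1980 + 36 = -1944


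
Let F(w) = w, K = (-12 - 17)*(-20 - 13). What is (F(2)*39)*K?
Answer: 74646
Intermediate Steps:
K = 957 (K = -29*(-33) = 957)
(F(2)*39)*K = (2*39)*957 = 78*957 = 74646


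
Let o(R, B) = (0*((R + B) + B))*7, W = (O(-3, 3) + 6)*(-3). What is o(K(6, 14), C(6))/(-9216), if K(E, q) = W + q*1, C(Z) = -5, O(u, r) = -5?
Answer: 0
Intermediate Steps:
W = -3 (W = (-5 + 6)*(-3) = 1*(-3) = -3)
K(E, q) = -3 + q (K(E, q) = -3 + q*1 = -3 + q)
o(R, B) = 0 (o(R, B) = (0*((B + R) + B))*7 = (0*(R + 2*B))*7 = 0*7 = 0)
o(K(6, 14), C(6))/(-9216) = 0/(-9216) = 0*(-1/9216) = 0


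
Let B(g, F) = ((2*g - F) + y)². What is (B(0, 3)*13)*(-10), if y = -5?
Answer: -8320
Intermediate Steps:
B(g, F) = (-5 - F + 2*g)² (B(g, F) = ((2*g - F) - 5)² = ((-F + 2*g) - 5)² = (-5 - F + 2*g)²)
(B(0, 3)*13)*(-10) = ((5 + 3 - 2*0)²*13)*(-10) = ((5 + 3 + 0)²*13)*(-10) = (8²*13)*(-10) = (64*13)*(-10) = 832*(-10) = -8320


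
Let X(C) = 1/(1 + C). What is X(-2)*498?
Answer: -498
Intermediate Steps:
X(-2)*498 = 498/(1 - 2) = 498/(-1) = -1*498 = -498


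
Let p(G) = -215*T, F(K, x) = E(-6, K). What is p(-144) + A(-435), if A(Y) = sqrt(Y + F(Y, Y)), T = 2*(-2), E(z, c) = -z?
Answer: 860 + I*sqrt(429) ≈ 860.0 + 20.712*I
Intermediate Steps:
T = -4
F(K, x) = 6 (F(K, x) = -1*(-6) = 6)
A(Y) = sqrt(6 + Y) (A(Y) = sqrt(Y + 6) = sqrt(6 + Y))
p(G) = 860 (p(G) = -215*(-4) = 860)
p(-144) + A(-435) = 860 + sqrt(6 - 435) = 860 + sqrt(-429) = 860 + I*sqrt(429)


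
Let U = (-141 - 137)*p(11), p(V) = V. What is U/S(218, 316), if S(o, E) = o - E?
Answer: 1529/49 ≈ 31.204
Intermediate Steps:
U = -3058 (U = (-141 - 137)*11 = -278*11 = -3058)
U/S(218, 316) = -3058/(218 - 1*316) = -3058/(218 - 316) = -3058/(-98) = -3058*(-1/98) = 1529/49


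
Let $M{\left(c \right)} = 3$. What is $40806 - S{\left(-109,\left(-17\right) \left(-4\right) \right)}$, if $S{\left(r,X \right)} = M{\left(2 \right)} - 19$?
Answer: $40822$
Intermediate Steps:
$S{\left(r,X \right)} = -16$ ($S{\left(r,X \right)} = 3 - 19 = -16$)
$40806 - S{\left(-109,\left(-17\right) \left(-4\right) \right)} = 40806 - -16 = 40806 + 16 = 40822$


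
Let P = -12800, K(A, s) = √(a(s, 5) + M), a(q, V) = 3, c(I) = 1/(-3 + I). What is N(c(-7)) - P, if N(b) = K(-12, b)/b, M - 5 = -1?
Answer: 12800 - 10*√7 ≈ 12774.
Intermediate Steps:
M = 4 (M = 5 - 1 = 4)
K(A, s) = √7 (K(A, s) = √(3 + 4) = √7)
N(b) = √7/b
N(c(-7)) - P = √7/(1/(-3 - 7)) - 1*(-12800) = √7/(1/(-10)) + 12800 = √7/(-⅒) + 12800 = √7*(-10) + 12800 = -10*√7 + 12800 = 12800 - 10*√7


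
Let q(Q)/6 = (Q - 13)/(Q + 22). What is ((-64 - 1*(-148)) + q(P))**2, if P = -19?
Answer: 400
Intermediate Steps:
q(Q) = 6*(-13 + Q)/(22 + Q) (q(Q) = 6*((Q - 13)/(Q + 22)) = 6*((-13 + Q)/(22 + Q)) = 6*(-13 + Q)/(22 + Q))
((-64 - 1*(-148)) + q(P))**2 = ((-64 - 1*(-148)) + 6*(-13 - 19)/(22 - 19))**2 = ((-64 + 148) + 6*(-32)/3)**2 = (84 + 6*(1/3)*(-32))**2 = (84 - 64)**2 = 20**2 = 400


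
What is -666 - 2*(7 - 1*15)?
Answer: -650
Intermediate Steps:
-666 - 2*(7 - 1*15) = -666 - 2*(7 - 15) = -666 - 2*(-8) = -666 + 16 = -650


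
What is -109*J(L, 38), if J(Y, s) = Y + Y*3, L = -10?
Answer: 4360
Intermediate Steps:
J(Y, s) = 4*Y (J(Y, s) = Y + 3*Y = 4*Y)
-109*J(L, 38) = -436*(-10) = -109*(-40) = 4360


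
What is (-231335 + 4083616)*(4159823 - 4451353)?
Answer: -1123055479930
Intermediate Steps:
(-231335 + 4083616)*(4159823 - 4451353) = 3852281*(-291530) = -1123055479930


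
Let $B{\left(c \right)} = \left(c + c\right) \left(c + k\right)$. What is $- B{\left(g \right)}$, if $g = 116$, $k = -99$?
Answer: $-3944$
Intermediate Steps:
$B{\left(c \right)} = 2 c \left(-99 + c\right)$ ($B{\left(c \right)} = \left(c + c\right) \left(c - 99\right) = 2 c \left(-99 + c\right)$)
$- B{\left(g \right)} = - 2 \cdot 116 \left(-99 + 116\right) = - 2 \cdot 116 \cdot 17 = \left(-1\right) 3944 = -3944$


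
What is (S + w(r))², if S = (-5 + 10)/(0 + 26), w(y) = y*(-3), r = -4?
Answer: 100489/676 ≈ 148.65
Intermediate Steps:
w(y) = -3*y
S = 5/26 ≈ 0.19231
(S + w(r))² = (5/26 - 3*(-4))² = (5/26 + 12)² = (317/26)² = 100489/676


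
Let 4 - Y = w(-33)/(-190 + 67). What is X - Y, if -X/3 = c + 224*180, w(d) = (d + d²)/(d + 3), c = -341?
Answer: -73763539/615 ≈ -1.1994e+5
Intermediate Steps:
w(d) = (d + d²)/(3 + d)
X = -119937 (X = -3*(-341 + 224*180) = -3*(-341 + 40320) = -3*39979 = -119937)
Y = 2284/615 (Y = 4 - (-33*(1 - 33)/(3 - 33))/(-190 + 67) = 4 - (-33*(-32)/(-30))/(-123) = 4 - (-1)*(-33*(-1/30)*(-32))/123 = 4 - (-1)*(-176)/(123*5) = 4 - 1*176/615 = 4 - 176/615 = 2284/615 ≈ 3.7138)
X - Y = -119937 - 1*2284/615 = -119937 - 2284/615 = -73763539/615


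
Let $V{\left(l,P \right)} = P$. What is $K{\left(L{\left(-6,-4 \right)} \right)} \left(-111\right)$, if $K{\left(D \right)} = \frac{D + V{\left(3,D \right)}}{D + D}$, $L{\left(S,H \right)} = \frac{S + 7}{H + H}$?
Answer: $-111$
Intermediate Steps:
$L{\left(S,H \right)} = \frac{7 + S}{2 H}$
$K{\left(D \right)} = 1$ ($K{\left(D \right)} = \frac{D + D}{D + D} = \frac{2 D}{2 D} = 2 D \frac{1}{2 D} = 1$)
$K{\left(L{\left(-6,-4 \right)} \right)} \left(-111\right) = 1 \left(-111\right) = -111$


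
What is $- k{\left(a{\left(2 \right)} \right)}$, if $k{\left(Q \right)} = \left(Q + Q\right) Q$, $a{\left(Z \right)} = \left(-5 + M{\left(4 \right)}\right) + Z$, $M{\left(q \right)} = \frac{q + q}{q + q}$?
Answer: $-8$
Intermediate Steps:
$M{\left(q \right)} = 1$ ($M{\left(q \right)} = \frac{2 q}{2 q} = \frac{1}{2 q} 2 q = 1$)
$a{\left(Z \right)} = -4 + Z$ ($a{\left(Z \right)} = \left(-5 + 1\right) + Z = -4 + Z$)
$k{\left(Q \right)} = 2 Q^{2}$ ($k{\left(Q \right)} = 2 Q Q = 2 Q^{2}$)
$- k{\left(a{\left(2 \right)} \right)} = - 2 \left(-4 + 2\right)^{2} = - 2 \left(-2\right)^{2} = - 2 \cdot 4 = \left(-1\right) 8 = -8$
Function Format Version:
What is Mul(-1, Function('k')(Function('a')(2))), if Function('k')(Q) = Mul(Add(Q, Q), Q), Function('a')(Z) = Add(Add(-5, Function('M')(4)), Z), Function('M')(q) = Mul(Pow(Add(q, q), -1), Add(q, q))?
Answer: -8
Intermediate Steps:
Function('M')(q) = 1 (Function('M')(q) = Mul(Pow(Mul(2, q), -1), Mul(2, q)) = Mul(Mul(Rational(1, 2), Pow(q, -1)), Mul(2, q)) = 1)
Function('a')(Z) = Add(-4, Z) (Function('a')(Z) = Add(Add(-5, 1), Z) = Add(-4, Z))
Function('k')(Q) = Mul(2, Pow(Q, 2)) (Function('k')(Q) = Mul(Mul(2, Q), Q) = Mul(2, Pow(Q, 2)))
Mul(-1, Function('k')(Function('a')(2))) = Mul(-1, Mul(2, Pow(Add(-4, 2), 2))) = Mul(-1, Mul(2, Pow(-2, 2))) = Mul(-1, Mul(2, 4)) = Mul(-1, 8) = -8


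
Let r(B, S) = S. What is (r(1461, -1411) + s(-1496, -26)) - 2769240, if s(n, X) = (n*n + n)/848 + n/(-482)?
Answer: -70711595993/25546 ≈ -2.7680e+6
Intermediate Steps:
s(n, X) = -183*n/204368 + n²/848 (s(n, X) = (n² + n)*(1/848) + n*(-1/482) = (n + n²)*(1/848) - n/482 = (n/848 + n²/848) - n/482 = -183*n/204368 + n²/848)
(r(1461, -1411) + s(-1496, -26)) - 2769240 = (-1411 + (1/204368)*(-1496)*(-183 + 241*(-1496))) - 2769240 = (-1411 + (1/204368)*(-1496)*(-183 - 360536)) - 2769240 = (-1411 + (1/204368)*(-1496)*(-360719)) - 2769240 = (-1411 + 67454453/25546) - 2769240 = 31409047/25546 - 2769240 = -70711595993/25546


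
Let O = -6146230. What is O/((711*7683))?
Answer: -6146230/5462613 ≈ -1.1251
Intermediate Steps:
O/((711*7683)) = -6146230/(711*7683) = -6146230/5462613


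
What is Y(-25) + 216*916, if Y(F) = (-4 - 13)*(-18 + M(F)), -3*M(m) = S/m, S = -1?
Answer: 14862167/75 ≈ 1.9816e+5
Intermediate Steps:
M(m) = 1/(3*m) (M(m) = -(-1)/(3*m) = 1/(3*m))
Y(F) = 306 - 17/(3*F) (Y(F) = (-4 - 13)*(-18 + 1/(3*F)) = -17*(-18 + 1/(3*F)) = 306 - 17/(3*F))
Y(-25) + 216*916 = (306 - 17/3/(-25)) + 216*916 = (306 - 17/3*(-1/25)) + 197856 = (306 + 17/75) + 197856 = 22967/75 + 197856 = 14862167/75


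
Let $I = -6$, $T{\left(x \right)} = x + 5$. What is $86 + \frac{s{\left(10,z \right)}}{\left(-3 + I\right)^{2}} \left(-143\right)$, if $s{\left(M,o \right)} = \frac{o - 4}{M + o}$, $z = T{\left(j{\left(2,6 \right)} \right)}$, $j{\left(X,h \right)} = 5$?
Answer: $\frac{23077}{270} \approx 85.47$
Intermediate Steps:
$T{\left(x \right)} = 5 + x$
$z = 10$ ($z = 5 + 5 = 10$)
$s{\left(M,o \right)} = \frac{-4 + o}{M + o}$
$86 + \frac{s{\left(10,z \right)}}{\left(-3 + I\right)^{2}} \left(-143\right) = 86 + \frac{\frac{1}{10 + 10} \left(-4 + 10\right)}{\left(-3 - 6\right)^{2}} \left(-143\right) = 86 + \frac{\frac{1}{20} \cdot 6}{\left(-9\right)^{2}} \left(-143\right) = 86 + \frac{\frac{1}{20} \cdot 6}{81} \left(-143\right) = 86 + \frac{3}{10} \cdot \frac{1}{81} \left(-143\right) = 86 + \frac{1}{270} \left(-143\right) = 86 - \frac{143}{270} = \frac{23077}{270}$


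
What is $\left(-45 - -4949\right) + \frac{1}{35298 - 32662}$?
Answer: $\frac{12926945}{2636} \approx 4904.0$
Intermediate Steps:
$\left(-45 - -4949\right) + \frac{1}{35298 - 32662} = \left(-45 + 4949\right) + \frac{1}{2636} = 4904 + \frac{1}{2636} = \frac{12926945}{2636}$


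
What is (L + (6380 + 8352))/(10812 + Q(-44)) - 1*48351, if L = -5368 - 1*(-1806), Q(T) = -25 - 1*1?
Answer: -260751358/5393 ≈ -48350.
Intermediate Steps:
Q(T) = -26 (Q(T) = -25 - 1 = -26)
L = -3562 (L = -5368 + 1806 = -3562)
(L + (6380 + 8352))/(10812 + Q(-44)) - 1*48351 = (-3562 + (6380 + 8352))/(10812 - 26) - 1*48351 = (-3562 + 14732)/10786 - 48351 = 11170*(1/10786) - 48351 = 5585/5393 - 48351 = -260751358/5393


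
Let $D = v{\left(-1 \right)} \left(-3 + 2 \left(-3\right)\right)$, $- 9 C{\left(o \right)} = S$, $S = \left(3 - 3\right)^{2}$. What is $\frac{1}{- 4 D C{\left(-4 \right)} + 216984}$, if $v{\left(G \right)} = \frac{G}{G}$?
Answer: $\frac{1}{216984} \approx 4.6086 \cdot 10^{-6}$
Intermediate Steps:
$S = 0$ ($S = 0^{2} = 0$)
$v{\left(G \right)} = 1$
$C{\left(o \right)} = 0$ ($C{\left(o \right)} = \left(- \frac{1}{9}\right) 0 = 0$)
$D = -9$ ($D = 1 \left(-3 + 2 \left(-3\right)\right) = 1 \left(-3 - 6\right) = 1 \left(-9\right) = -9$)
$\frac{1}{- 4 D C{\left(-4 \right)} + 216984} = \frac{1}{\left(-4\right) \left(-9\right) 0 + 216984} = \frac{1}{36 \cdot 0 + 216984} = \frac{1}{0 + 216984} = \frac{1}{216984}$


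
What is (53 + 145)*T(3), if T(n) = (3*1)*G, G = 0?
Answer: 0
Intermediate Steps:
T(n) = 0 (T(n) = (3*1)*0 = 3*0 = 0)
(53 + 145)*T(3) = (53 + 145)*0 = 198*0 = 0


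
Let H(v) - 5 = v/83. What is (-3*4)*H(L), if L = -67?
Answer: -4176/83 ≈ -50.313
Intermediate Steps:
H(v) = 5 + v/83
(-3*4)*H(L) = (-3*4)*(5 + (1/83)*(-67)) = -12*(5 - 67/83) = -12*348/83 = -4176/83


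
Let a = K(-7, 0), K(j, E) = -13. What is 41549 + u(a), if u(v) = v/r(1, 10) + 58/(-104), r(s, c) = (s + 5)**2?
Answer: 9722251/234 ≈ 41548.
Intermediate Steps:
a = -13
r(s, c) = (5 + s)**2
u(v) = -29/52 + v/36 (u(v) = v/((5 + 1)**2) + 58/(-104) = v/(6**2) + 58*(-1/104) = v/36 - 29/52 = -29/52 + v/36)
41549 + u(a) = 41549 + (-29/52 + (1/36)*(-13)) = 41549 + (-29/52 - 13/36) = 41549 - 215/234 = 9722251/234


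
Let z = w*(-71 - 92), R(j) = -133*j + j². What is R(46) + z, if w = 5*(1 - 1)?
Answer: -4002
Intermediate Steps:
w = 0 (w = 5*0 = 0)
R(j) = j² - 133*j
z = 0 (z = 0*(-71 - 92) = 0*(-163) = 0)
R(46) + z = 46*(-133 + 46) + 0 = 46*(-87) + 0 = -4002 + 0 = -4002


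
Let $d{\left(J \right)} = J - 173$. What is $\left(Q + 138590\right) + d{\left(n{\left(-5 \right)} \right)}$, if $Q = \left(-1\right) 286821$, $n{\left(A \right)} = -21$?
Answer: $-148425$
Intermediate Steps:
$d{\left(J \right)} = -173 + J$
$Q = -286821$
$\left(Q + 138590\right) + d{\left(n{\left(-5 \right)} \right)} = \left(-286821 + 138590\right) - 194 = -148231 - 194 = -148425$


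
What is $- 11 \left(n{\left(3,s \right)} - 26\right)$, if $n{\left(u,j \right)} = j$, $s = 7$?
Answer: $209$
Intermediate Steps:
$- 11 \left(n{\left(3,s \right)} - 26\right) = - 11 \left(7 - 26\right) = \left(-11\right) \left(-19\right) = 209$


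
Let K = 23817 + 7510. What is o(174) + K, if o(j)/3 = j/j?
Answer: 31330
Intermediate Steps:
o(j) = 3 (o(j) = 3*(j/j) = 3*1 = 3)
K = 31327
o(174) + K = 3 + 31327 = 31330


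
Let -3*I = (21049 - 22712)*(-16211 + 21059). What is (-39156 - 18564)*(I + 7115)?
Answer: -155527867560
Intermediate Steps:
I = 2687408 (I = -(21049 - 22712)*(-16211 + 21059)/3 = -(-1663)*4848/3 = -⅓*(-8062224) = 2687408)
(-39156 - 18564)*(I + 7115) = (-39156 - 18564)*(2687408 + 7115) = -57720*2694523 = -155527867560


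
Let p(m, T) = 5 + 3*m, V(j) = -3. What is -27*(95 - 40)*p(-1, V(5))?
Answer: -2970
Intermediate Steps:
-27*(95 - 40)*p(-1, V(5)) = -27*(95 - 40)*(5 + 3*(-1)) = -1485*(5 - 3) = -1485*2 = -27*110 = -2970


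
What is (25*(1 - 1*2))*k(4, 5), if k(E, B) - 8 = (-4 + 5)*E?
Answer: -300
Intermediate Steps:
k(E, B) = 8 + E (k(E, B) = 8 + (-4 + 5)*E = 8 + 1*E = 8 + E)
(25*(1 - 1*2))*k(4, 5) = (25*(1 - 1*2))*(8 + 4) = (25*(1 - 2))*12 = (25*(-1))*12 = -25*12 = -300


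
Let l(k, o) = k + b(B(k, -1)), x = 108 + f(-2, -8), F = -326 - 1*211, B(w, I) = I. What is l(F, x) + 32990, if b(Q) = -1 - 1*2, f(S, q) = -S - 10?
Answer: 32450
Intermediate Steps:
F = -537 (F = -326 - 211 = -537)
f(S, q) = -10 - S
b(Q) = -3 (b(Q) = -1 - 2 = -3)
x = 100 (x = 108 + (-10 - 1*(-2)) = 108 + (-10 + 2) = 108 - 8 = 100)
l(k, o) = -3 + k (l(k, o) = k - 3 = -3 + k)
l(F, x) + 32990 = (-3 - 537) + 32990 = -540 + 32990 = 32450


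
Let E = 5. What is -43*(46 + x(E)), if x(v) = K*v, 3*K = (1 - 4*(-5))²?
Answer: -33583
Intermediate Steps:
K = 147 (K = (1 - 4*(-5))²/3 = (1 + 20)²/3 = (⅓)*21² = (⅓)*441 = 147)
x(v) = 147*v
-43*(46 + x(E)) = -43*(46 + 147*5) = -43*(46 + 735) = -43*781 = -33583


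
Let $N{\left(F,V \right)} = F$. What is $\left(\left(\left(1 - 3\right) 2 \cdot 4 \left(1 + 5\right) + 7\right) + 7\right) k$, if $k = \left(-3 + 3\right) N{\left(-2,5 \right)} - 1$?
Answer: $82$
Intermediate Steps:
$k = -1$ ($k = \left(-3 + 3\right) \left(-2\right) - 1 = 0 \left(-2\right) - 1 = 0 - 1 = -1$)
$\left(\left(\left(1 - 3\right) 2 \cdot 4 \left(1 + 5\right) + 7\right) + 7\right) k = \left(\left(\left(1 - 3\right) 2 \cdot 4 \left(1 + 5\right) + 7\right) + 7\right) \left(-1\right) = \left(\left(\left(-2\right) 2 \cdot 4 \cdot 6 + 7\right) + 7\right) \left(-1\right) = \left(\left(\left(-4\right) 24 + 7\right) + 7\right) \left(-1\right) = \left(\left(-96 + 7\right) + 7\right) \left(-1\right) = \left(-89 + 7\right) \left(-1\right) = \left(-82\right) \left(-1\right) = 82$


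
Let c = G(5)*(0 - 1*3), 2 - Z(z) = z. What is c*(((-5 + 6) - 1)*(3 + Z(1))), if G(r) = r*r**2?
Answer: 0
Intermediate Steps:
Z(z) = 2 - z
G(r) = r**3
c = -375 (c = 5**3*(0 - 1*3) = 125*(0 - 3) = 125*(-3) = -375)
c*(((-5 + 6) - 1)*(3 + Z(1))) = -375*((-5 + 6) - 1)*(3 + (2 - 1*1)) = -375*(1 - 1)*(3 + (2 - 1)) = -0*(3 + 1) = -0*4 = -375*0 = 0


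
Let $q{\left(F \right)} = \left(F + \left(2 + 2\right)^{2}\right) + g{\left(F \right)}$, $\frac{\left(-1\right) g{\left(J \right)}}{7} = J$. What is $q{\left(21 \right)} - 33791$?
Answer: $-33901$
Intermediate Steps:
$g{\left(J \right)} = - 7 J$
$q{\left(F \right)} = 16 - 6 F$ ($q{\left(F \right)} = \left(F + \left(2 + 2\right)^{2}\right) - 7 F = \left(F + 4^{2}\right) - 7 F = \left(F + 16\right) - 7 F = \left(16 + F\right) - 7 F = 16 - 6 F$)
$q{\left(21 \right)} - 33791 = \left(16 - 126\right) - 33791 = -110 - 33791 = -33901$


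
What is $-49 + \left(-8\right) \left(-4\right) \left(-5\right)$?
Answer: $-209$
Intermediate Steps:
$-49 + \left(-8\right) \left(-4\right) \left(-5\right) = -49 + 32 \left(-5\right) = -49 - 160 = -209$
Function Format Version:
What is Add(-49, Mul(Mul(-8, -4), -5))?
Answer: -209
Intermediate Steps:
Add(-49, Mul(Mul(-8, -4), -5)) = Add(-49, Mul(32, -5)) = Add(-49, -160) = -209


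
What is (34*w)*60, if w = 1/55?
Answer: 408/11 ≈ 37.091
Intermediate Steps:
w = 1/55 ≈ 0.018182
(34*w)*60 = (34*(1/55))*60 = (34/55)*60 = 408/11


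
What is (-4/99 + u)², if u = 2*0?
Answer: 16/9801 ≈ 0.0016325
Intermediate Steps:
u = 0
(-4/99 + u)² = (-4/99 + 0)² = (-4/99)² = 16/9801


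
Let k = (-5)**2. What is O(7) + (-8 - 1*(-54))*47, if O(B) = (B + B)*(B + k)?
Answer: 2610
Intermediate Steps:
k = 25
O(B) = 2*B*(25 + B) (O(B) = (B + B)*(B + 25) = (2*B)*(25 + B) = 2*B*(25 + B))
O(7) + (-8 - 1*(-54))*47 = 2*7*(25 + 7) + (-8 - 1*(-54))*47 = 2*7*32 + (-8 + 54)*47 = 448 + 46*47 = 448 + 2162 = 2610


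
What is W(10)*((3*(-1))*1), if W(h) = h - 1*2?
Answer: -24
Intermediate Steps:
W(h) = -2 + h (W(h) = h - 2 = -2 + h)
W(10)*((3*(-1))*1) = (-2 + 10)*((3*(-1))*1) = 8*(-3*1) = 8*(-3) = -24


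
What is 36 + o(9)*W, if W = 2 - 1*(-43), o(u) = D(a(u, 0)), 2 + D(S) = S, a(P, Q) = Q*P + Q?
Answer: -54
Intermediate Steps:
a(P, Q) = Q + P*Q (a(P, Q) = P*Q + Q = Q + P*Q)
D(S) = -2 + S
o(u) = -2 (o(u) = -2 + 0*(1 + u) = -2 + 0 = -2)
W = 45 (W = 2 + 43 = 45)
36 + o(9)*W = 36 - 2*45 = 36 - 90 = -54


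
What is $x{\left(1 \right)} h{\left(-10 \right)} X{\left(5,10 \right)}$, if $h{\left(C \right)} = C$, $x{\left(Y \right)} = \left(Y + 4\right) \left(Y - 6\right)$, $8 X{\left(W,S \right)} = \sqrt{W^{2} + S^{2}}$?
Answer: $\frac{625 \sqrt{5}}{4} \approx 349.39$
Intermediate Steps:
$X{\left(W,S \right)} = \frac{\sqrt{S^{2} + W^{2}}}{8}$ ($X{\left(W,S \right)} = \frac{\sqrt{W^{2} + S^{2}}}{8} = \frac{\sqrt{S^{2} + W^{2}}}{8}$)
$x{\left(Y \right)} = \left(-6 + Y\right) \left(4 + Y\right)$ ($x{\left(Y \right)} = \left(4 + Y\right) \left(-6 + Y\right) = \left(-6 + Y\right) \left(4 + Y\right)$)
$x{\left(1 \right)} h{\left(-10 \right)} X{\left(5,10 \right)} = \left(-24 + 1^{2} - 2\right) \left(-10\right) \frac{\sqrt{10^{2} + 5^{2}}}{8} = \left(-24 + 1 - 2\right) \left(-10\right) \frac{\sqrt{100 + 25}}{8} = \left(-25\right) \left(-10\right) \frac{\sqrt{125}}{8} = 250 \frac{5 \sqrt{5}}{8} = \frac{625 \sqrt{5}}{4}$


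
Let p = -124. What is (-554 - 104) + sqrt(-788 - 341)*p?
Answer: -658 - 124*I*sqrt(1129) ≈ -658.0 - 4166.5*I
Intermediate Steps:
(-554 - 104) + sqrt(-788 - 341)*p = (-554 - 104) + sqrt(-788 - 341)*(-124) = -658 + sqrt(-1129)*(-124) = -658 + (I*sqrt(1129))*(-124) = -658 - 124*I*sqrt(1129)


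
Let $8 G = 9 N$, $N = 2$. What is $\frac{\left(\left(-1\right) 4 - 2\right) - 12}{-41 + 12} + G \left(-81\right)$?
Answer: $- \frac{21069}{116} \approx -181.63$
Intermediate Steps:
$G = \frac{9}{4}$ ($G = \frac{9 \cdot 2}{8} = \frac{1}{8} \cdot 18 = \frac{9}{4} \approx 2.25$)
$\frac{\left(\left(-1\right) 4 - 2\right) - 12}{-41 + 12} + G \left(-81\right) = \frac{\left(\left(-1\right) 4 - 2\right) - 12}{-41 + 12} + \frac{9}{4} \left(-81\right) = \frac{\left(-4 - 2\right) - 12}{-29} - \frac{729}{4} = \left(-6 - 12\right) \left(- \frac{1}{29}\right) - \frac{729}{4} = \left(-18\right) \left(- \frac{1}{29}\right) - \frac{729}{4} = \frac{18}{29} - \frac{729}{4} = - \frac{21069}{116}$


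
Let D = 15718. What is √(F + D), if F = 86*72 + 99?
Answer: √22009 ≈ 148.35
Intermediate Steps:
F = 6291 (F = 6192 + 99 = 6291)
√(F + D) = √(6291 + 15718) = √22009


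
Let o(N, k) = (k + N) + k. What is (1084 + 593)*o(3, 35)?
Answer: 122421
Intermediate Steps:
o(N, k) = N + 2*k (o(N, k) = (N + k) + k = N + 2*k)
(1084 + 593)*o(3, 35) = (1084 + 593)*(3 + 2*35) = 1677*(3 + 70) = 1677*73 = 122421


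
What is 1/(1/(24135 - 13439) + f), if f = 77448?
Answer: 10696/828383809 ≈ 1.2912e-5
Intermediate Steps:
1/(1/(24135 - 13439) + f) = 1/(1/(24135 - 13439) + 77448) = 1/(1/10696 + 77448) = 1/(828383809/10696) = 10696/828383809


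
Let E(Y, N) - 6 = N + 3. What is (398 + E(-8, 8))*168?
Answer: 69720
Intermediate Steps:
E(Y, N) = 9 + N (E(Y, N) = 6 + (N + 3) = 6 + (3 + N) = 9 + N)
(398 + E(-8, 8))*168 = (398 + (9 + 8))*168 = (398 + 17)*168 = 415*168 = 69720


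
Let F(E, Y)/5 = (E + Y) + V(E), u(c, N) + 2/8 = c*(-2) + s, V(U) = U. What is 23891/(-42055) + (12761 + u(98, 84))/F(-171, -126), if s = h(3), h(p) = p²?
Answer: -11993723/2018640 ≈ -5.9415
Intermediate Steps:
s = 9 (s = 3² = 9)
u(c, N) = 35/4 - 2*c (u(c, N) = -¼ + (c*(-2) + 9) = -¼ + (-2*c + 9) = -¼ + (9 - 2*c) = 35/4 - 2*c)
F(E, Y) = 5*Y + 10*E (F(E, Y) = 5*((E + Y) + E) = 5*(Y + 2*E) = 5*Y + 10*E)
23891/(-42055) + (12761 + u(98, 84))/F(-171, -126) = 23891/(-42055) + (12761 + (35/4 - 2*98))/(5*(-126) + 10*(-171)) = 23891*(-1/42055) + (12761 + (35/4 - 196))/(-630 - 1710) = -23891/42055 + (12761 - 749/4)/(-2340) = -23891/42055 + (50295/4)*(-1/2340) = -23891/42055 - 3353/624 = -11993723/2018640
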